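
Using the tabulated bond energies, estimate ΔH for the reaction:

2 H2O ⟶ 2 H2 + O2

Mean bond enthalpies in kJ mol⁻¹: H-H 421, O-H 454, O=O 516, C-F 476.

ΔH ≈ +458 kJ

Bonds broken (reactants):
  O-H: 4 × 454 = 1816
  Σ(broken) = 1816 kJ
Bonds formed (products):
  H-H: 2 × 421 = 842
  O=O: 1 × 516 = 516
  Σ(formed) = 1358 kJ
ΔH = Σ(broken) − Σ(formed) = 1816 − 1358 = +458 kJ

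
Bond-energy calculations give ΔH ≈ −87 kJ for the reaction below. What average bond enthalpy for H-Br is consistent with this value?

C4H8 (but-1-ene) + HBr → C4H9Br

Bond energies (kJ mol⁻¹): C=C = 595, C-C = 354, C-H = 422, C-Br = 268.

D(H-Br) ≈ 362 kJ/mol

Let D be the H-Br bond energy.
Σ(broken) = 2×354 + 8×422 + 1×595 + 1×D = 4679 + D
Σ(formed) = 1×268 + 3×354 + 9×422 = 5128
ΔH = Σ(broken) − Σ(formed) = (4679 + D) − (5128) = −449 + D
Setting this equal to −87 kJ gives D = 362 kJ/mol.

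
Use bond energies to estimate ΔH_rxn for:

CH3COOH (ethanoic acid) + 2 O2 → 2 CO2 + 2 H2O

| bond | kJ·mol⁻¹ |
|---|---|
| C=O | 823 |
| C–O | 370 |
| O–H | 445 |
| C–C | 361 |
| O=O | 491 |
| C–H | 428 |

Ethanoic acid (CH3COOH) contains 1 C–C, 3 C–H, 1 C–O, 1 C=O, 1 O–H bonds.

ΔH ≈ −807 kJ

Bonds broken (reactants):
  C–C: 1 × 361 = 361
  C–H: 3 × 428 = 1284
  C–O: 1 × 370 = 370
  C=O: 1 × 823 = 823
  O–H: 1 × 445 = 445
  O=O: 2 × 491 = 982
  Σ(broken) = 4265 kJ
Bonds formed (products):
  C=O: 4 × 823 = 3292
  O–H: 4 × 445 = 1780
  Σ(formed) = 5072 kJ
ΔH = Σ(broken) − Σ(formed) = 4265 − 5072 = −807 kJ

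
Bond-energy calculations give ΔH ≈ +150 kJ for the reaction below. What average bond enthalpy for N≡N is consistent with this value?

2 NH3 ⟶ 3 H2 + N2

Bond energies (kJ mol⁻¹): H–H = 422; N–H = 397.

D(N≡N) ≈ 966 kJ/mol

Let D be the N≡N bond energy.
Σ(broken) = 6×397 = 2382
Σ(formed) = 3×422 + 1×D = 1266 + D
ΔH = Σ(broken) − Σ(formed) = (2382) − (1266 + D) = +1116 − D
Setting this equal to +150 kJ gives D = 966 kJ/mol.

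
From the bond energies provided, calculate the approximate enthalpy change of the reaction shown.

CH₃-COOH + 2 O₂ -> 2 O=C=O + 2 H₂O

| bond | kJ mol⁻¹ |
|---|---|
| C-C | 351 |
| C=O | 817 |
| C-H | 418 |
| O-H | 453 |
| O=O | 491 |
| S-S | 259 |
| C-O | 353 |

ΔH ≈ −870 kJ

Bonds broken (reactants):
  C-C: 1 × 351 = 351
  C-H: 3 × 418 = 1254
  C-O: 1 × 353 = 353
  C=O: 1 × 817 = 817
  O-H: 1 × 453 = 453
  O=O: 2 × 491 = 982
  Σ(broken) = 4210 kJ
Bonds formed (products):
  C=O: 4 × 817 = 3268
  O-H: 4 × 453 = 1812
  Σ(formed) = 5080 kJ
ΔH = Σ(broken) − Σ(formed) = 4210 − 5080 = −870 kJ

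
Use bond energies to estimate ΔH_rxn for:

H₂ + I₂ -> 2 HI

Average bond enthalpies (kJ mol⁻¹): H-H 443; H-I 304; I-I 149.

ΔH ≈ −16 kJ

Bonds broken (reactants):
  H-H: 1 × 443 = 443
  I-I: 1 × 149 = 149
  Σ(broken) = 592 kJ
Bonds formed (products):
  H-I: 2 × 304 = 608
  Σ(formed) = 608 kJ
ΔH = Σ(broken) − Σ(formed) = 592 − 608 = −16 kJ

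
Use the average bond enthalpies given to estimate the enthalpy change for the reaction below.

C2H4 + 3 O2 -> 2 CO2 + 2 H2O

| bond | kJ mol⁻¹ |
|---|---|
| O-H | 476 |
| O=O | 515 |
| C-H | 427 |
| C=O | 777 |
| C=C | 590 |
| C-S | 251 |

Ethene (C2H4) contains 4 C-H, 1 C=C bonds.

ΔH ≈ −1169 kJ

Bonds broken (reactants):
  C-H: 4 × 427 = 1708
  C=C: 1 × 590 = 590
  O=O: 3 × 515 = 1545
  Σ(broken) = 3843 kJ
Bonds formed (products):
  C=O: 4 × 777 = 3108
  O-H: 4 × 476 = 1904
  Σ(formed) = 5012 kJ
ΔH = Σ(broken) − Σ(formed) = 3843 − 5012 = −1169 kJ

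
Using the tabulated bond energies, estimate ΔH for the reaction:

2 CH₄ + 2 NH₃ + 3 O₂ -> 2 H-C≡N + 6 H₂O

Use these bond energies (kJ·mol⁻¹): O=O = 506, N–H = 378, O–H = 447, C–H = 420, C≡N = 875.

Bonds broken (reactants):
  C–H: 8 × 420 = 3360
  N–H: 6 × 378 = 2268
  O=O: 3 × 506 = 1518
  Σ(broken) = 7146 kJ
Bonds formed (products):
  C≡N: 2 × 875 = 1750
  C–H: 2 × 420 = 840
  O–H: 12 × 447 = 5364
  Σ(formed) = 7954 kJ
ΔH = Σ(broken) − Σ(formed) = 7146 − 7954 = −808 kJ

ΔH ≈ −808 kJ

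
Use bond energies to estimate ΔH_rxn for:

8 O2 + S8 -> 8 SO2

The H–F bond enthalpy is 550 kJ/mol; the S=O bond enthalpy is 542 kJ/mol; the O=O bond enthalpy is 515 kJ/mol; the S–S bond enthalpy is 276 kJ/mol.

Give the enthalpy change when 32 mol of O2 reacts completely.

Bonds broken (reactants):
  O=O: 8 × 515 = 4120
  S–S: 8 × 276 = 2208
  Σ(broken) = 6328 kJ
Bonds formed (products):
  S=O: 16 × 542 = 8672
  Σ(formed) = 8672 kJ
ΔH = Σ(broken) − Σ(formed) = 6328 − 8672 = −2344 kJ
For 4× the reaction as written: 4 × (−2344) = −9376 kJ

ΔH = −9376 kJ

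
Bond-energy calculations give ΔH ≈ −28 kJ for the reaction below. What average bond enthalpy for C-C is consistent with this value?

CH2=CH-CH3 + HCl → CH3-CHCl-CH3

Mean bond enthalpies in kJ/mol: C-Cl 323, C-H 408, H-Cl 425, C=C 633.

D(C-C) ≈ 355 kJ/mol

Let D be the C-C bond energy.
Σ(broken) = 1×D + 6×408 + 1×633 + 1×425 = 3506 + D
Σ(formed) = 2×D + 1×323 + 7×408 = 3179 + 2D
ΔH = Σ(broken) − Σ(formed) = (3506 + D) − (3179 + 2D) = +327 − D
Setting this equal to −28 kJ gives D = 355 kJ/mol.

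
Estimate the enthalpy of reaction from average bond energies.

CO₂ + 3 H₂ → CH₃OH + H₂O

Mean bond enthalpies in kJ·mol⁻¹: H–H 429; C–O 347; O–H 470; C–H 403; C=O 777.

Bonds broken (reactants):
  C=O: 2 × 777 = 1554
  H–H: 3 × 429 = 1287
  Σ(broken) = 2841 kJ
Bonds formed (products):
  C–H: 3 × 403 = 1209
  C–O: 1 × 347 = 347
  O–H: 3 × 470 = 1410
  Σ(formed) = 2966 kJ
ΔH = Σ(broken) − Σ(formed) = 2841 − 2966 = −125 kJ

ΔH ≈ −125 kJ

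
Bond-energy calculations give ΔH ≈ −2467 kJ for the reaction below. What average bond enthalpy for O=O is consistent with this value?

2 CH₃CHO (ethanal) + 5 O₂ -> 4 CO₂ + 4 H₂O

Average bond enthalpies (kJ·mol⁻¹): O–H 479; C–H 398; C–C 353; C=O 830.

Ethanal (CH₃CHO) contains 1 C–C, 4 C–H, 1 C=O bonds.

D(O=O) ≈ 491 kJ/mol

Let D be the O=O bond energy.
Σ(broken) = 2×353 + 8×398 + 2×830 + 5×D = 5550 + 5D
Σ(formed) = 8×830 + 8×479 = 10472
ΔH = Σ(broken) − Σ(formed) = (5550 + 5D) − (10472) = −4922 + 5D
Setting this equal to −2467 kJ gives 5D = 2455, so D = 491 kJ/mol.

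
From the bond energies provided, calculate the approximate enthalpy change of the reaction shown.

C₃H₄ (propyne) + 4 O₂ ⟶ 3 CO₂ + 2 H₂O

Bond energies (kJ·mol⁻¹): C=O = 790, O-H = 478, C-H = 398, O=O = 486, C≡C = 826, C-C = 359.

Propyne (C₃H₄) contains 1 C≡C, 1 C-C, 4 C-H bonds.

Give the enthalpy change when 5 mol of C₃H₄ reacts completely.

Bonds broken (reactants):
  C≡C: 1 × 826 = 826
  C-C: 1 × 359 = 359
  C-H: 4 × 398 = 1592
  O=O: 4 × 486 = 1944
  Σ(broken) = 4721 kJ
Bonds formed (products):
  C=O: 6 × 790 = 4740
  O-H: 4 × 478 = 1912
  Σ(formed) = 6652 kJ
ΔH = Σ(broken) − Σ(formed) = 4721 − 6652 = −1931 kJ
For 5× the reaction as written: 5 × (−1931) = −9655 kJ

ΔH = −9655 kJ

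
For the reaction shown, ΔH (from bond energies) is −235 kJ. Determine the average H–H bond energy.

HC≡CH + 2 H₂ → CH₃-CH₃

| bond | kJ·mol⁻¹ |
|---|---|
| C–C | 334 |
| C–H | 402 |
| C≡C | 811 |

D(H–H) ≈ 448 kJ/mol

Let D be the H–H bond energy.
Σ(broken) = 1×811 + 2×402 + 2×D = 1615 + 2D
Σ(formed) = 1×334 + 6×402 = 2746
ΔH = Σ(broken) − Σ(formed) = (1615 + 2D) − (2746) = −1131 + 2D
Setting this equal to −235 kJ gives 2D = 896, so D = 448 kJ/mol.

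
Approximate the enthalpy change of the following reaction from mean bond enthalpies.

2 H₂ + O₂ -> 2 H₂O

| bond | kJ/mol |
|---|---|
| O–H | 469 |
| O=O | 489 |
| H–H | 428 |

ΔH ≈ −531 kJ

Bonds broken (reactants):
  H–H: 2 × 428 = 856
  O=O: 1 × 489 = 489
  Σ(broken) = 1345 kJ
Bonds formed (products):
  O–H: 4 × 469 = 1876
  Σ(formed) = 1876 kJ
ΔH = Σ(broken) − Σ(formed) = 1345 − 1876 = −531 kJ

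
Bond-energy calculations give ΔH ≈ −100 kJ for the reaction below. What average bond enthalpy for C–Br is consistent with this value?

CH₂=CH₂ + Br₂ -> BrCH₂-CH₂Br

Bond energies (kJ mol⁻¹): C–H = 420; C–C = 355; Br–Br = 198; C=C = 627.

Let D be the C–Br bond energy.
Σ(broken) = 1×198 + 4×420 + 1×627 = 2505
Σ(formed) = 2×D + 1×355 + 4×420 = 2035 + 2D
ΔH = Σ(broken) − Σ(formed) = (2505) − (2035 + 2D) = +470 − 2D
Setting this equal to −100 kJ gives 2D = 570, so D = 285 kJ/mol.

D(C–Br) ≈ 285 kJ/mol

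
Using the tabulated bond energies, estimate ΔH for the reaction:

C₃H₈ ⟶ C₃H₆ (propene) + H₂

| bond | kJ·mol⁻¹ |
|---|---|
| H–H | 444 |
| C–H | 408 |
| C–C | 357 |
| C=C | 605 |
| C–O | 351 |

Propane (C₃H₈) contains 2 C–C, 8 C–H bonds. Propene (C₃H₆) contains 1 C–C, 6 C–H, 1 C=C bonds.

ΔH ≈ +124 kJ

Bonds broken (reactants):
  C–C: 2 × 357 = 714
  C–H: 8 × 408 = 3264
  Σ(broken) = 3978 kJ
Bonds formed (products):
  C–C: 1 × 357 = 357
  C–H: 6 × 408 = 2448
  C=C: 1 × 605 = 605
  H–H: 1 × 444 = 444
  Σ(formed) = 3854 kJ
ΔH = Σ(broken) − Σ(formed) = 3978 − 3854 = +124 kJ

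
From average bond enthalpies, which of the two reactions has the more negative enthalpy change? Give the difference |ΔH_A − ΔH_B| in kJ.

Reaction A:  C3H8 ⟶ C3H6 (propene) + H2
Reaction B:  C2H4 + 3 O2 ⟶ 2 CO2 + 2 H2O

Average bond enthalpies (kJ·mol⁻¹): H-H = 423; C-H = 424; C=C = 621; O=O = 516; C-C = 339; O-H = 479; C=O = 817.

Reaction B, by 1462 kJ

Reaction A:
  Bonds broken (reactants):
    C-C: 2 × 339 = 678
    C-H: 8 × 424 = 3392
    Σ(broken) = 4070 kJ
  Bonds formed (products):
    C-C: 1 × 339 = 339
    C-H: 6 × 424 = 2544
    C=C: 1 × 621 = 621
    H-H: 1 × 423 = 423
    Σ(formed) = 3927 kJ
  ΔH_A = 4070 − 3927 = +143 kJ
Reaction B:
  Bonds broken (reactants):
    C-H: 4 × 424 = 1696
    C=C: 1 × 621 = 621
    O=O: 3 × 516 = 1548
    Σ(broken) = 3865 kJ
  Bonds formed (products):
    C=O: 4 × 817 = 3268
    O-H: 4 × 479 = 1916
    Σ(formed) = 5184 kJ
  ΔH_B = 3865 − 5184 = −1319 kJ
ΔH_A − ΔH_B = +1462 kJ, so reaction B has the more negative ΔH; |ΔH_A − ΔH_B| = 1462 kJ.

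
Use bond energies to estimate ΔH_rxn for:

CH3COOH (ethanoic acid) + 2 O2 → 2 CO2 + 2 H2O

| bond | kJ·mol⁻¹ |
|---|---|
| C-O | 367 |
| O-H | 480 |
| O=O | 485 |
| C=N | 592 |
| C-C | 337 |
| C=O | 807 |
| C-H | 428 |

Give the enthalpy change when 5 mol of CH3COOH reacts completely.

Bonds broken (reactants):
  C-C: 1 × 337 = 337
  C-H: 3 × 428 = 1284
  C-O: 1 × 367 = 367
  C=O: 1 × 807 = 807
  O-H: 1 × 480 = 480
  O=O: 2 × 485 = 970
  Σ(broken) = 4245 kJ
Bonds formed (products):
  C=O: 4 × 807 = 3228
  O-H: 4 × 480 = 1920
  Σ(formed) = 5148 kJ
ΔH = Σ(broken) − Σ(formed) = 4245 − 5148 = −903 kJ
For 5× the reaction as written: 5 × (−903) = −4515 kJ

ΔH = −4515 kJ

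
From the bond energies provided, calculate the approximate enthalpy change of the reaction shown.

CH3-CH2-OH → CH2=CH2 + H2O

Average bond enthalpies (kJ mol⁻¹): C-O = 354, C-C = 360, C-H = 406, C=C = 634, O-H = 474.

ΔH ≈ +12 kJ

Bonds broken (reactants):
  C-C: 1 × 360 = 360
  C-H: 5 × 406 = 2030
  C-O: 1 × 354 = 354
  O-H: 1 × 474 = 474
  Σ(broken) = 3218 kJ
Bonds formed (products):
  C-H: 4 × 406 = 1624
  C=C: 1 × 634 = 634
  O-H: 2 × 474 = 948
  Σ(formed) = 3206 kJ
ΔH = Σ(broken) − Σ(formed) = 3218 − 3206 = +12 kJ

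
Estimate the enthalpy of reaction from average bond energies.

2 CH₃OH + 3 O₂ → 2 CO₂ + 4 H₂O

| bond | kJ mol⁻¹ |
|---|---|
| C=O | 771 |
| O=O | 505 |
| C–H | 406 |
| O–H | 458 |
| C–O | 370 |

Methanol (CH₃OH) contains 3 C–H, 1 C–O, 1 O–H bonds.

ΔH ≈ −1141 kJ

Bonds broken (reactants):
  C–H: 6 × 406 = 2436
  C–O: 2 × 370 = 740
  O–H: 2 × 458 = 916
  O=O: 3 × 505 = 1515
  Σ(broken) = 5607 kJ
Bonds formed (products):
  C=O: 4 × 771 = 3084
  O–H: 8 × 458 = 3664
  Σ(formed) = 6748 kJ
ΔH = Σ(broken) − Σ(formed) = 5607 − 6748 = −1141 kJ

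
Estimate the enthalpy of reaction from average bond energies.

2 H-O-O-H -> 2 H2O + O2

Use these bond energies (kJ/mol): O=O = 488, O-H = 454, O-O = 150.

ΔH ≈ −188 kJ

Bonds broken (reactants):
  O-H: 4 × 454 = 1816
  O-O: 2 × 150 = 300
  Σ(broken) = 2116 kJ
Bonds formed (products):
  O-H: 4 × 454 = 1816
  O=O: 1 × 488 = 488
  Σ(formed) = 2304 kJ
ΔH = Σ(broken) − Σ(formed) = 2116 − 2304 = −188 kJ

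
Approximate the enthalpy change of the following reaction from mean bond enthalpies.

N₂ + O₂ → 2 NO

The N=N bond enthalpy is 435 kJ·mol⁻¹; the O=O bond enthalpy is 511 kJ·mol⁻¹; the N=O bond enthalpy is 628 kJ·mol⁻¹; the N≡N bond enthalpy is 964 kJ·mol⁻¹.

Bonds broken (reactants):
  N≡N: 1 × 964 = 964
  O=O: 1 × 511 = 511
  Σ(broken) = 1475 kJ
Bonds formed (products):
  N=O: 2 × 628 = 1256
  Σ(formed) = 1256 kJ
ΔH = Σ(broken) − Σ(formed) = 1475 − 1256 = +219 kJ

ΔH ≈ +219 kJ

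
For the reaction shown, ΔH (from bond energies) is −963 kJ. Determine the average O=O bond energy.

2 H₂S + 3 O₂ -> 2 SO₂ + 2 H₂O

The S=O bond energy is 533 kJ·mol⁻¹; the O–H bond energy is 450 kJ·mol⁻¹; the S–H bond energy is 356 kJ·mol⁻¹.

D(O=O) ≈ 515 kJ/mol

Let D be the O=O bond energy.
Σ(broken) = 3×D + 4×356 = 1424 + 3D
Σ(formed) = 4×450 + 4×533 = 3932
ΔH = Σ(broken) − Σ(formed) = (1424 + 3D) − (3932) = −2508 + 3D
Setting this equal to −963 kJ gives 3D = 1545, so D = 515 kJ/mol.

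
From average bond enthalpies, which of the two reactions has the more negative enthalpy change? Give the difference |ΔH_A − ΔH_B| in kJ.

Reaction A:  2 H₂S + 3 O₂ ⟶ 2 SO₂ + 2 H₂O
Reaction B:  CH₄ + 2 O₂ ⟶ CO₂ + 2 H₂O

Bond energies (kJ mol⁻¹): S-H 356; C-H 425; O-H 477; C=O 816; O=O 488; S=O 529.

Reaction A, by 272 kJ

Reaction A:
  Bonds broken (reactants):
    O=O: 3 × 488 = 1464
    S-H: 4 × 356 = 1424
    Σ(broken) = 2888 kJ
  Bonds formed (products):
    O-H: 4 × 477 = 1908
    S=O: 4 × 529 = 2116
    Σ(formed) = 4024 kJ
  ΔH_A = 2888 − 4024 = −1136 kJ
Reaction B:
  Bonds broken (reactants):
    C-H: 4 × 425 = 1700
    O=O: 2 × 488 = 976
    Σ(broken) = 2676 kJ
  Bonds formed (products):
    C=O: 2 × 816 = 1632
    O-H: 4 × 477 = 1908
    Σ(formed) = 3540 kJ
  ΔH_B = 2676 − 3540 = −864 kJ
ΔH_A − ΔH_B = −272 kJ, so reaction A has the more negative ΔH; |ΔH_A − ΔH_B| = 272 kJ.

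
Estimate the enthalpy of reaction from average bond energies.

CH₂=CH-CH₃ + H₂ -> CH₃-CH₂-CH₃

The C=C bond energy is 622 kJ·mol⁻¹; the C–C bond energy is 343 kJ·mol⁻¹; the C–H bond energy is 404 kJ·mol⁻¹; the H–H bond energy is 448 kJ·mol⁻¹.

Bonds broken (reactants):
  C–C: 1 × 343 = 343
  C–H: 6 × 404 = 2424
  C=C: 1 × 622 = 622
  H–H: 1 × 448 = 448
  Σ(broken) = 3837 kJ
Bonds formed (products):
  C–C: 2 × 343 = 686
  C–H: 8 × 404 = 3232
  Σ(formed) = 3918 kJ
ΔH = Σ(broken) − Σ(formed) = 3837 − 3918 = −81 kJ

ΔH ≈ −81 kJ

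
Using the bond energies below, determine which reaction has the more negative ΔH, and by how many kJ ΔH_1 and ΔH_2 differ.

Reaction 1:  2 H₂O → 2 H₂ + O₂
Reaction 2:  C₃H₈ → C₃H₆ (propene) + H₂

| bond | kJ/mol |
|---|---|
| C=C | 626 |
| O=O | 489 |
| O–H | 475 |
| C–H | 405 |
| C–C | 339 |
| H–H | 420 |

Reaction 1:
  Bonds broken (reactants):
    O–H: 4 × 475 = 1900
    Σ(broken) = 1900 kJ
  Bonds formed (products):
    H–H: 2 × 420 = 840
    O=O: 1 × 489 = 489
    Σ(formed) = 1329 kJ
  ΔH_1 = 1900 − 1329 = +571 kJ
Reaction 2:
  Bonds broken (reactants):
    C–C: 2 × 339 = 678
    C–H: 8 × 405 = 3240
    Σ(broken) = 3918 kJ
  Bonds formed (products):
    C–C: 1 × 339 = 339
    C–H: 6 × 405 = 2430
    C=C: 1 × 626 = 626
    H–H: 1 × 420 = 420
    Σ(formed) = 3815 kJ
  ΔH_2 = 3918 − 3815 = +103 kJ
ΔH_1 − ΔH_2 = +468 kJ, so reaction 2 has the more negative ΔH; |ΔH_1 − ΔH_2| = 468 kJ.

Reaction 2, by 468 kJ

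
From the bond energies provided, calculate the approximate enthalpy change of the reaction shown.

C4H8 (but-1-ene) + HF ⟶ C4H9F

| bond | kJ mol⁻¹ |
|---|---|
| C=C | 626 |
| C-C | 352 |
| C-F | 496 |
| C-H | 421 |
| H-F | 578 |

Bonds broken (reactants):
  C-C: 2 × 352 = 704
  C-H: 8 × 421 = 3368
  C=C: 1 × 626 = 626
  H-F: 1 × 578 = 578
  Σ(broken) = 5276 kJ
Bonds formed (products):
  C-C: 3 × 352 = 1056
  C-F: 1 × 496 = 496
  C-H: 9 × 421 = 3789
  Σ(formed) = 5341 kJ
ΔH = Σ(broken) − Σ(formed) = 5276 − 5341 = −65 kJ

ΔH ≈ −65 kJ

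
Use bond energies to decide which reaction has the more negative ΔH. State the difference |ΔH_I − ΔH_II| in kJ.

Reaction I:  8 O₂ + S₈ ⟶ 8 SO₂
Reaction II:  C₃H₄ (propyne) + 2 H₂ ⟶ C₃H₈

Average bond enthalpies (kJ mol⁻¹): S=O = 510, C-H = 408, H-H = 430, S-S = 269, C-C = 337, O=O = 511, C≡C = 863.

Reaction I, by 1674 kJ

Reaction I:
  Bonds broken (reactants):
    O=O: 8 × 511 = 4088
    S-S: 8 × 269 = 2152
    Σ(broken) = 6240 kJ
  Bonds formed (products):
    S=O: 16 × 510 = 8160
    Σ(formed) = 8160 kJ
  ΔH_I = 6240 − 8160 = −1920 kJ
Reaction II:
  Bonds broken (reactants):
    C≡C: 1 × 863 = 863
    C-C: 1 × 337 = 337
    C-H: 4 × 408 = 1632
    H-H: 2 × 430 = 860
    Σ(broken) = 3692 kJ
  Bonds formed (products):
    C-C: 2 × 337 = 674
    C-H: 8 × 408 = 3264
    Σ(formed) = 3938 kJ
  ΔH_II = 3692 − 3938 = −246 kJ
ΔH_I − ΔH_II = −1674 kJ, so reaction I has the more negative ΔH; |ΔH_I − ΔH_II| = 1674 kJ.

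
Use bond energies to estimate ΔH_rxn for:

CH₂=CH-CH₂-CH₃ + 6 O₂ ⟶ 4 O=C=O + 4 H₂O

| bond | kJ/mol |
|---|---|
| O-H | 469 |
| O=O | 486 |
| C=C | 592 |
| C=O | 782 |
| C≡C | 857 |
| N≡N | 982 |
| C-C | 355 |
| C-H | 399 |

Bonds broken (reactants):
  C-C: 2 × 355 = 710
  C-H: 8 × 399 = 3192
  C=C: 1 × 592 = 592
  O=O: 6 × 486 = 2916
  Σ(broken) = 7410 kJ
Bonds formed (products):
  C=O: 8 × 782 = 6256
  O-H: 8 × 469 = 3752
  Σ(formed) = 10008 kJ
ΔH = Σ(broken) − Σ(formed) = 7410 − 10008 = −2598 kJ

ΔH ≈ −2598 kJ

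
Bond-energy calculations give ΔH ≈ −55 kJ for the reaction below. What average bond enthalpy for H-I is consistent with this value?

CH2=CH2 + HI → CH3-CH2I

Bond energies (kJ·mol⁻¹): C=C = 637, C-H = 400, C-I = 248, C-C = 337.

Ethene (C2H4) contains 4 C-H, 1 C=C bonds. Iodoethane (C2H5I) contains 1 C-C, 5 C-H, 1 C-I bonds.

Let D be the H-I bond energy.
Σ(broken) = 4×400 + 1×637 + 1×D = 2237 + D
Σ(formed) = 1×337 + 5×400 + 1×248 = 2585
ΔH = Σ(broken) − Σ(formed) = (2237 + D) − (2585) = −348 + D
Setting this equal to −55 kJ gives D = 293 kJ/mol.

D(H-I) ≈ 293 kJ/mol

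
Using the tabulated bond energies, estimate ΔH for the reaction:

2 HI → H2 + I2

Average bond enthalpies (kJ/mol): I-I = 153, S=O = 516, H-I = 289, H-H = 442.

ΔH ≈ −17 kJ

Bonds broken (reactants):
  H-I: 2 × 289 = 578
  Σ(broken) = 578 kJ
Bonds formed (products):
  H-H: 1 × 442 = 442
  I-I: 1 × 153 = 153
  Σ(formed) = 595 kJ
ΔH = Σ(broken) − Σ(formed) = 578 − 595 = −17 kJ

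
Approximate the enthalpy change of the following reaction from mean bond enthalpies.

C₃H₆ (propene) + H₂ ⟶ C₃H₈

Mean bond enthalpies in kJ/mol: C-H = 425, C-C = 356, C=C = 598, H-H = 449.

ΔH ≈ −159 kJ

Bonds broken (reactants):
  C-C: 1 × 356 = 356
  C-H: 6 × 425 = 2550
  C=C: 1 × 598 = 598
  H-H: 1 × 449 = 449
  Σ(broken) = 3953 kJ
Bonds formed (products):
  C-C: 2 × 356 = 712
  C-H: 8 × 425 = 3400
  Σ(formed) = 4112 kJ
ΔH = Σ(broken) − Σ(formed) = 3953 − 4112 = −159 kJ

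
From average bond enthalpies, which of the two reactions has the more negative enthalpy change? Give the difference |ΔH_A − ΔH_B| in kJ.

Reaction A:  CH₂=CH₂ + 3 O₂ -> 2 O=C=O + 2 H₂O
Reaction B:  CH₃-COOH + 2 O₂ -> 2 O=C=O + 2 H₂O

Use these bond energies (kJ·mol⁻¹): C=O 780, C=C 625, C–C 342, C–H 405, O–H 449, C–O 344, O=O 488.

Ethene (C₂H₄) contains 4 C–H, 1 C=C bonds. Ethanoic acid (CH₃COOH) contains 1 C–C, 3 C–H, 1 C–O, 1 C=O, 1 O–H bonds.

Reaction A, by 397 kJ

Reaction A:
  Bonds broken (reactants):
    C–H: 4 × 405 = 1620
    C=C: 1 × 625 = 625
    O=O: 3 × 488 = 1464
    Σ(broken) = 3709 kJ
  Bonds formed (products):
    C=O: 4 × 780 = 3120
    O–H: 4 × 449 = 1796
    Σ(formed) = 4916 kJ
  ΔH_A = 3709 − 4916 = −1207 kJ
Reaction B:
  Bonds broken (reactants):
    C–C: 1 × 342 = 342
    C–H: 3 × 405 = 1215
    C–O: 1 × 344 = 344
    C=O: 1 × 780 = 780
    O–H: 1 × 449 = 449
    O=O: 2 × 488 = 976
    Σ(broken) = 4106 kJ
  Bonds formed (products):
    C=O: 4 × 780 = 3120
    O–H: 4 × 449 = 1796
    Σ(formed) = 4916 kJ
  ΔH_B = 4106 − 4916 = −810 kJ
ΔH_A − ΔH_B = −397 kJ, so reaction A has the more negative ΔH; |ΔH_A − ΔH_B| = 397 kJ.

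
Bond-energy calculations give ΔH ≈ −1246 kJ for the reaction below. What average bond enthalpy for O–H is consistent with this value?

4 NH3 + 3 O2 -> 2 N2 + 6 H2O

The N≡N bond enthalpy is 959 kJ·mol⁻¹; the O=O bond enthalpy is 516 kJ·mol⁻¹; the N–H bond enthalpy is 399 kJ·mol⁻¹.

D(O–H) ≈ 472 kJ/mol

Let D be the O–H bond energy.
Σ(broken) = 12×399 + 3×516 = 6336
Σ(formed) = 2×959 + 12×D = 1918 + 12D
ΔH = Σ(broken) − Σ(formed) = (6336) − (1918 + 12D) = +4418 − 12D
Setting this equal to −1246 kJ gives 12D = 5664, so D = 472 kJ/mol.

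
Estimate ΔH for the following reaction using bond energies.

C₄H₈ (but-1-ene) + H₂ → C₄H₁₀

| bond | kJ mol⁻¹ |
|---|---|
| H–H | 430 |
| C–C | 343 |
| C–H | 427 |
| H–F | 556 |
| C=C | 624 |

ΔH ≈ −143 kJ

Bonds broken (reactants):
  C–C: 2 × 343 = 686
  C–H: 8 × 427 = 3416
  C=C: 1 × 624 = 624
  H–H: 1 × 430 = 430
  Σ(broken) = 5156 kJ
Bonds formed (products):
  C–C: 3 × 343 = 1029
  C–H: 10 × 427 = 4270
  Σ(formed) = 5299 kJ
ΔH = Σ(broken) − Σ(formed) = 5156 − 5299 = −143 kJ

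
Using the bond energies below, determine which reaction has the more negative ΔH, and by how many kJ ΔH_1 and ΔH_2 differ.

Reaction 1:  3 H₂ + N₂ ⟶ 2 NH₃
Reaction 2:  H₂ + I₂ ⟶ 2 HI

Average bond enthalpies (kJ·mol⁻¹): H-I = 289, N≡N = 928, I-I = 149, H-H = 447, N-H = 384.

Reaction 1:
  Bonds broken (reactants):
    H-H: 3 × 447 = 1341
    N≡N: 1 × 928 = 928
    Σ(broken) = 2269 kJ
  Bonds formed (products):
    N-H: 6 × 384 = 2304
    Σ(formed) = 2304 kJ
  ΔH_1 = 2269 − 2304 = −35 kJ
Reaction 2:
  Bonds broken (reactants):
    H-H: 1 × 447 = 447
    I-I: 1 × 149 = 149
    Σ(broken) = 596 kJ
  Bonds formed (products):
    H-I: 2 × 289 = 578
    Σ(formed) = 578 kJ
  ΔH_2 = 596 − 578 = +18 kJ
ΔH_1 − ΔH_2 = −53 kJ, so reaction 1 has the more negative ΔH; |ΔH_1 − ΔH_2| = 53 kJ.

Reaction 1, by 53 kJ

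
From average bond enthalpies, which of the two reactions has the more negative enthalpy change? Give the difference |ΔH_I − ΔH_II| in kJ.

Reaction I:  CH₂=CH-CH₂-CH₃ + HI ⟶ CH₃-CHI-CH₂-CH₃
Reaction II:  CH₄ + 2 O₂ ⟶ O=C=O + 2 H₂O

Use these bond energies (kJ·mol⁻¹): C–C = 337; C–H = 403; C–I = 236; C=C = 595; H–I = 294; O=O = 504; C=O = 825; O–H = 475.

Reaction II, by 843 kJ

Reaction I:
  Bonds broken (reactants):
    C–C: 2 × 337 = 674
    C–H: 8 × 403 = 3224
    C=C: 1 × 595 = 595
    H–I: 1 × 294 = 294
    Σ(broken) = 4787 kJ
  Bonds formed (products):
    C–C: 3 × 337 = 1011
    C–H: 9 × 403 = 3627
    C–I: 1 × 236 = 236
    Σ(formed) = 4874 kJ
  ΔH_I = 4787 − 4874 = −87 kJ
Reaction II:
  Bonds broken (reactants):
    C–H: 4 × 403 = 1612
    O=O: 2 × 504 = 1008
    Σ(broken) = 2620 kJ
  Bonds formed (products):
    C=O: 2 × 825 = 1650
    O–H: 4 × 475 = 1900
    Σ(formed) = 3550 kJ
  ΔH_II = 2620 − 3550 = −930 kJ
ΔH_I − ΔH_II = +843 kJ, so reaction II has the more negative ΔH; |ΔH_I − ΔH_II| = 843 kJ.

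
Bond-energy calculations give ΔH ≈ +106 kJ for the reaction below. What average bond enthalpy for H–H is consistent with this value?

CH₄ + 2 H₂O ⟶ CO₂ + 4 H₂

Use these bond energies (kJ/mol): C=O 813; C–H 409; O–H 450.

D(H–H) ≈ 426 kJ/mol

Let D be the H–H bond energy.
Σ(broken) = 4×409 + 4×450 = 3436
Σ(formed) = 2×813 + 4×D = 1626 + 4D
ΔH = Σ(broken) − Σ(formed) = (3436) − (1626 + 4D) = +1810 − 4D
Setting this equal to +106 kJ gives 4D = 1704, so D = 426 kJ/mol.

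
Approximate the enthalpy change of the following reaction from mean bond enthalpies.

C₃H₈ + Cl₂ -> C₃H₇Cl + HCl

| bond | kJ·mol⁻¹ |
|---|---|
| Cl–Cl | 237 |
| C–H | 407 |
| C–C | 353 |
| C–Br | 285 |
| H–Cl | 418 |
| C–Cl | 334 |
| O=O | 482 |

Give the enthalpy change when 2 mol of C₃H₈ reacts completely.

Bonds broken (reactants):
  C–C: 2 × 353 = 706
  C–H: 8 × 407 = 3256
  Cl–Cl: 1 × 237 = 237
  Σ(broken) = 4199 kJ
Bonds formed (products):
  C–C: 2 × 353 = 706
  C–Cl: 1 × 334 = 334
  C–H: 7 × 407 = 2849
  H–Cl: 1 × 418 = 418
  Σ(formed) = 4307 kJ
ΔH = Σ(broken) − Σ(formed) = 4199 − 4307 = −108 kJ
For 2× the reaction as written: 2 × (−108) = −216 kJ

ΔH = −216 kJ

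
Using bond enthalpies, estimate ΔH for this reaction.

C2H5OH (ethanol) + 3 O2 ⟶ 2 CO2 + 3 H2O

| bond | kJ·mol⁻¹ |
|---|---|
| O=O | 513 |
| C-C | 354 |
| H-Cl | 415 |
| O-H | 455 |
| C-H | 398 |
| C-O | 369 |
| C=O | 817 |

Bonds broken (reactants):
  C-C: 1 × 354 = 354
  C-H: 5 × 398 = 1990
  C-O: 1 × 369 = 369
  O-H: 1 × 455 = 455
  O=O: 3 × 513 = 1539
  Σ(broken) = 4707 kJ
Bonds formed (products):
  C=O: 4 × 817 = 3268
  O-H: 6 × 455 = 2730
  Σ(formed) = 5998 kJ
ΔH = Σ(broken) − Σ(formed) = 4707 − 5998 = −1291 kJ

ΔH ≈ −1291 kJ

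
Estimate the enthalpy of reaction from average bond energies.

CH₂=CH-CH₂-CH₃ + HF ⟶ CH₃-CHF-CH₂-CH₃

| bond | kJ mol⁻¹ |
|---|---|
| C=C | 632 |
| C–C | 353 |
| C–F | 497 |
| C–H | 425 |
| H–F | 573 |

ΔH ≈ −70 kJ

Bonds broken (reactants):
  C–C: 2 × 353 = 706
  C–H: 8 × 425 = 3400
  C=C: 1 × 632 = 632
  H–F: 1 × 573 = 573
  Σ(broken) = 5311 kJ
Bonds formed (products):
  C–C: 3 × 353 = 1059
  C–F: 1 × 497 = 497
  C–H: 9 × 425 = 3825
  Σ(formed) = 5381 kJ
ΔH = Σ(broken) − Σ(formed) = 5311 − 5381 = −70 kJ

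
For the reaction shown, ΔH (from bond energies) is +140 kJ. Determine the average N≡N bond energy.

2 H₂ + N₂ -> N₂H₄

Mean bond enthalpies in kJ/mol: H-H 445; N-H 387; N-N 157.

Let D be the N≡N bond energy.
Σ(broken) = 2×445 + 1×D = 890 + D
Σ(formed) = 4×387 + 1×157 = 1705
ΔH = Σ(broken) − Σ(formed) = (890 + D) − (1705) = −815 + D
Setting this equal to +140 kJ gives D = 955 kJ/mol.

D(N≡N) ≈ 955 kJ/mol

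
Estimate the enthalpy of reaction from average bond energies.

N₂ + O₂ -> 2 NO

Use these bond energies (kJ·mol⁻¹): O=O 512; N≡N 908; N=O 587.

Bonds broken (reactants):
  N≡N: 1 × 908 = 908
  O=O: 1 × 512 = 512
  Σ(broken) = 1420 kJ
Bonds formed (products):
  N=O: 2 × 587 = 1174
  Σ(formed) = 1174 kJ
ΔH = Σ(broken) − Σ(formed) = 1420 − 1174 = +246 kJ

ΔH ≈ +246 kJ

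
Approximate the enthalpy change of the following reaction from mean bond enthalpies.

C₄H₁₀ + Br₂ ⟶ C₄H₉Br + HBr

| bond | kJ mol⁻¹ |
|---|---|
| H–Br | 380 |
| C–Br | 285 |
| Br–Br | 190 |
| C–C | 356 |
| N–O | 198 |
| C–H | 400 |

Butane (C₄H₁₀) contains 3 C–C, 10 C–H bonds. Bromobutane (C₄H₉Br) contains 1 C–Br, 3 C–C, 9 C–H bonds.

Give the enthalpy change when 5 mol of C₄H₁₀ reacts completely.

Bonds broken (reactants):
  Br–Br: 1 × 190 = 190
  C–C: 3 × 356 = 1068
  C–H: 10 × 400 = 4000
  Σ(broken) = 5258 kJ
Bonds formed (products):
  C–Br: 1 × 285 = 285
  C–C: 3 × 356 = 1068
  C–H: 9 × 400 = 3600
  H–Br: 1 × 380 = 380
  Σ(formed) = 5333 kJ
ΔH = Σ(broken) − Σ(formed) = 5258 − 5333 = −75 kJ
For 5× the reaction as written: 5 × (−75) = −375 kJ

ΔH = −375 kJ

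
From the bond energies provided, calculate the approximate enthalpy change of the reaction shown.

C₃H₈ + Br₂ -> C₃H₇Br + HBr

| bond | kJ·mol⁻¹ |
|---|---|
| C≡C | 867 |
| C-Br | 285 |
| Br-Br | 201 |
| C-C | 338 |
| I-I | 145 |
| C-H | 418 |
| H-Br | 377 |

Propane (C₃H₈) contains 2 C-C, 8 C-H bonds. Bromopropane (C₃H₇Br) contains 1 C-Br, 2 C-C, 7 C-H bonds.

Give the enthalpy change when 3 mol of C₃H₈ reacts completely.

ΔH = −129 kJ

Bonds broken (reactants):
  Br-Br: 1 × 201 = 201
  C-C: 2 × 338 = 676
  C-H: 8 × 418 = 3344
  Σ(broken) = 4221 kJ
Bonds formed (products):
  C-Br: 1 × 285 = 285
  C-C: 2 × 338 = 676
  C-H: 7 × 418 = 2926
  H-Br: 1 × 377 = 377
  Σ(formed) = 4264 kJ
ΔH = Σ(broken) − Σ(formed) = 4221 − 4264 = −43 kJ
For 3× the reaction as written: 3 × (−43) = −129 kJ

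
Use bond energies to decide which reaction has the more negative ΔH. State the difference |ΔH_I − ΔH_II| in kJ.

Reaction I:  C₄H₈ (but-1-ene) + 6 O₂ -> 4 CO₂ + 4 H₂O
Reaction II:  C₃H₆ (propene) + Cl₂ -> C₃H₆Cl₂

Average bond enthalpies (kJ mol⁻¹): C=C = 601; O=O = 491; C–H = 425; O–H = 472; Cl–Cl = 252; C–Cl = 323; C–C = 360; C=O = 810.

Reaction I, by 2436 kJ

Reaction I:
  Bonds broken (reactants):
    C–C: 2 × 360 = 720
    C–H: 8 × 425 = 3400
    C=C: 1 × 601 = 601
    O=O: 6 × 491 = 2946
    Σ(broken) = 7667 kJ
  Bonds formed (products):
    C=O: 8 × 810 = 6480
    O–H: 8 × 472 = 3776
    Σ(formed) = 10256 kJ
  ΔH_I = 7667 − 10256 = −2589 kJ
Reaction II:
  Bonds broken (reactants):
    C–C: 1 × 360 = 360
    C–H: 6 × 425 = 2550
    C=C: 1 × 601 = 601
    Cl–Cl: 1 × 252 = 252
    Σ(broken) = 3763 kJ
  Bonds formed (products):
    C–C: 2 × 360 = 720
    C–Cl: 2 × 323 = 646
    C–H: 6 × 425 = 2550
    Σ(formed) = 3916 kJ
  ΔH_II = 3763 − 3916 = −153 kJ
ΔH_I − ΔH_II = −2436 kJ, so reaction I has the more negative ΔH; |ΔH_I − ΔH_II| = 2436 kJ.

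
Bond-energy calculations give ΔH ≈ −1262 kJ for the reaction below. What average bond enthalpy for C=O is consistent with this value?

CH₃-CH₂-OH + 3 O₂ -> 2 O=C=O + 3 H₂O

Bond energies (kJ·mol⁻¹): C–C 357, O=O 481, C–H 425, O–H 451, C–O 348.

Let D be the C=O bond energy.
Σ(broken) = 1×357 + 5×425 + 1×348 + 1×451 + 3×481 = 4724
Σ(formed) = 4×D + 6×451 = 2706 + 4D
ΔH = Σ(broken) − Σ(formed) = (4724) − (2706 + 4D) = +2018 − 4D
Setting this equal to −1262 kJ gives 4D = 3280, so D = 820 kJ/mol.

D(C=O) ≈ 820 kJ/mol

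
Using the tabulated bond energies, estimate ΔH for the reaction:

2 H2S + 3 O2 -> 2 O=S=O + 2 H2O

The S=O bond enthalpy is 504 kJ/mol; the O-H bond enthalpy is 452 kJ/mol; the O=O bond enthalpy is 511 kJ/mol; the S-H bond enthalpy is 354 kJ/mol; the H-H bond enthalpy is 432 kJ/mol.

ΔH ≈ −875 kJ

Bonds broken (reactants):
  O=O: 3 × 511 = 1533
  S-H: 4 × 354 = 1416
  Σ(broken) = 2949 kJ
Bonds formed (products):
  O-H: 4 × 452 = 1808
  S=O: 4 × 504 = 2016
  Σ(formed) = 3824 kJ
ΔH = Σ(broken) − Σ(formed) = 2949 − 3824 = −875 kJ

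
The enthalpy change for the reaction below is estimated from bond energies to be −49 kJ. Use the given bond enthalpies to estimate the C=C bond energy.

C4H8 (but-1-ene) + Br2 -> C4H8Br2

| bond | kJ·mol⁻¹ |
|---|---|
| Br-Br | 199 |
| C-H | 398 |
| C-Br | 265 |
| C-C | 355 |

D(C=C) ≈ 637 kJ/mol

Let D be the C=C bond energy.
Σ(broken) = 1×199 + 2×355 + 8×398 + 1×D = 4093 + D
Σ(formed) = 2×265 + 3×355 + 8×398 = 4779
ΔH = Σ(broken) − Σ(formed) = (4093 + D) − (4779) = −686 + D
Setting this equal to −49 kJ gives D = 637 kJ/mol.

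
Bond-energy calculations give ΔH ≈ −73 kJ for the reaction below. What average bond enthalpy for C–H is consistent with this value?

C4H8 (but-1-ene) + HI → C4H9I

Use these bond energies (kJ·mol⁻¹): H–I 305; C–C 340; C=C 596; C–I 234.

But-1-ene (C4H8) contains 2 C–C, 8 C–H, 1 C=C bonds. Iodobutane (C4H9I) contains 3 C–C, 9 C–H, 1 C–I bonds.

Let D be the C–H bond energy.
Σ(broken) = 2×340 + 8×D + 1×596 + 1×305 = 1581 + 8D
Σ(formed) = 3×340 + 9×D + 1×234 = 1254 + 9D
ΔH = Σ(broken) − Σ(formed) = (1581 + 8D) − (1254 + 9D) = +327 − D
Setting this equal to −73 kJ gives D = 400 kJ/mol.

D(C–H) ≈ 400 kJ/mol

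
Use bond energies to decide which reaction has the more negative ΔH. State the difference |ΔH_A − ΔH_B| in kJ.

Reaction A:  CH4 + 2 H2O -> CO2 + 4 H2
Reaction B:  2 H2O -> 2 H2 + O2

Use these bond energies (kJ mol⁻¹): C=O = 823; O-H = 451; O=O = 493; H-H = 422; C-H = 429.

Reaction A:
  Bonds broken (reactants):
    C-H: 4 × 429 = 1716
    O-H: 4 × 451 = 1804
    Σ(broken) = 3520 kJ
  Bonds formed (products):
    C=O: 2 × 823 = 1646
    H-H: 4 × 422 = 1688
    Σ(formed) = 3334 kJ
  ΔH_A = 3520 − 3334 = +186 kJ
Reaction B:
  Bonds broken (reactants):
    O-H: 4 × 451 = 1804
    Σ(broken) = 1804 kJ
  Bonds formed (products):
    H-H: 2 × 422 = 844
    O=O: 1 × 493 = 493
    Σ(formed) = 1337 kJ
  ΔH_B = 1804 − 1337 = +467 kJ
ΔH_A − ΔH_B = −281 kJ, so reaction A has the more negative ΔH; |ΔH_A − ΔH_B| = 281 kJ.

Reaction A, by 281 kJ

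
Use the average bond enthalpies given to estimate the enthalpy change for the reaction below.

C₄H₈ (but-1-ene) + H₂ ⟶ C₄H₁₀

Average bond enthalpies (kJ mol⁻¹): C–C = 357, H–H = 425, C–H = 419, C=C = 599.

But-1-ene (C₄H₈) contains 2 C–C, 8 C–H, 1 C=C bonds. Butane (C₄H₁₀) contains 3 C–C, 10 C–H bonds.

Bonds broken (reactants):
  C–C: 2 × 357 = 714
  C–H: 8 × 419 = 3352
  C=C: 1 × 599 = 599
  H–H: 1 × 425 = 425
  Σ(broken) = 5090 kJ
Bonds formed (products):
  C–C: 3 × 357 = 1071
  C–H: 10 × 419 = 4190
  Σ(formed) = 5261 kJ
ΔH = Σ(broken) − Σ(formed) = 5090 − 5261 = −171 kJ

ΔH ≈ −171 kJ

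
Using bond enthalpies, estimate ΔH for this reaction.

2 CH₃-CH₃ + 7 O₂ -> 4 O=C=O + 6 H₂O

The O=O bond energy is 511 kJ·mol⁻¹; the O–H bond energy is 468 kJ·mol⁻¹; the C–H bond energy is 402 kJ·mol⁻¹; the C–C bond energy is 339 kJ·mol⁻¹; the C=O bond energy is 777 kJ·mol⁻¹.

ΔH ≈ −2753 kJ

Bonds broken (reactants):
  C–C: 2 × 339 = 678
  C–H: 12 × 402 = 4824
  O=O: 7 × 511 = 3577
  Σ(broken) = 9079 kJ
Bonds formed (products):
  C=O: 8 × 777 = 6216
  O–H: 12 × 468 = 5616
  Σ(formed) = 11832 kJ
ΔH = Σ(broken) − Σ(formed) = 9079 − 11832 = −2753 kJ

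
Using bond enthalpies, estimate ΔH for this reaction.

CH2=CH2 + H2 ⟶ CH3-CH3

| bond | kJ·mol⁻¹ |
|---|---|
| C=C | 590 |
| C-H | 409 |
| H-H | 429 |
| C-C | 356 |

Bonds broken (reactants):
  C-H: 4 × 409 = 1636
  C=C: 1 × 590 = 590
  H-H: 1 × 429 = 429
  Σ(broken) = 2655 kJ
Bonds formed (products):
  C-C: 1 × 356 = 356
  C-H: 6 × 409 = 2454
  Σ(formed) = 2810 kJ
ΔH = Σ(broken) − Σ(formed) = 2655 − 2810 = −155 kJ

ΔH ≈ −155 kJ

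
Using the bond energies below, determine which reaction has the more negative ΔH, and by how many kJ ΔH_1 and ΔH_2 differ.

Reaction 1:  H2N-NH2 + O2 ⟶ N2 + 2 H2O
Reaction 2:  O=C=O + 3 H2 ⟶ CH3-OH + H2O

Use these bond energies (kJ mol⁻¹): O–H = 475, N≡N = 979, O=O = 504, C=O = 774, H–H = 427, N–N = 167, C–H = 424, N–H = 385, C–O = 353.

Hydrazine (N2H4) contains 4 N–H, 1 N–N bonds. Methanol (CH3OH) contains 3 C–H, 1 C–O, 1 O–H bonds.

Reaction 1, by 447 kJ

Reaction 1:
  Bonds broken (reactants):
    N–H: 4 × 385 = 1540
    N–N: 1 × 167 = 167
    O=O: 1 × 504 = 504
    Σ(broken) = 2211 kJ
  Bonds formed (products):
    N≡N: 1 × 979 = 979
    O–H: 4 × 475 = 1900
    Σ(formed) = 2879 kJ
  ΔH_1 = 2211 − 2879 = −668 kJ
Reaction 2:
  Bonds broken (reactants):
    C=O: 2 × 774 = 1548
    H–H: 3 × 427 = 1281
    Σ(broken) = 2829 kJ
  Bonds formed (products):
    C–H: 3 × 424 = 1272
    C–O: 1 × 353 = 353
    O–H: 3 × 475 = 1425
    Σ(formed) = 3050 kJ
  ΔH_2 = 2829 − 3050 = −221 kJ
ΔH_1 − ΔH_2 = −447 kJ, so reaction 1 has the more negative ΔH; |ΔH_1 − ΔH_2| = 447 kJ.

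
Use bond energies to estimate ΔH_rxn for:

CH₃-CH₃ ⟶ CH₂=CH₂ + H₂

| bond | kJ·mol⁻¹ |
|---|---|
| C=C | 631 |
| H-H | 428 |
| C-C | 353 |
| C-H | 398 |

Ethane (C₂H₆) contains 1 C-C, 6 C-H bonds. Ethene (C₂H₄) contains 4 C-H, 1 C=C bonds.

ΔH ≈ +90 kJ

Bonds broken (reactants):
  C-C: 1 × 353 = 353
  C-H: 6 × 398 = 2388
  Σ(broken) = 2741 kJ
Bonds formed (products):
  C-H: 4 × 398 = 1592
  C=C: 1 × 631 = 631
  H-H: 1 × 428 = 428
  Σ(formed) = 2651 kJ
ΔH = Σ(broken) − Σ(formed) = 2741 − 2651 = +90 kJ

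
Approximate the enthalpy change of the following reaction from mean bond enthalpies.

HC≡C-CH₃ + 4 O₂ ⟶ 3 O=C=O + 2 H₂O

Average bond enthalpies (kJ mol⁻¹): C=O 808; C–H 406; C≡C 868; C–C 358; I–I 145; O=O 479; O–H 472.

Bonds broken (reactants):
  C≡C: 1 × 868 = 868
  C–C: 1 × 358 = 358
  C–H: 4 × 406 = 1624
  O=O: 4 × 479 = 1916
  Σ(broken) = 4766 kJ
Bonds formed (products):
  C=O: 6 × 808 = 4848
  O–H: 4 × 472 = 1888
  Σ(formed) = 6736 kJ
ΔH = Σ(broken) − Σ(formed) = 4766 − 6736 = −1970 kJ

ΔH ≈ −1970 kJ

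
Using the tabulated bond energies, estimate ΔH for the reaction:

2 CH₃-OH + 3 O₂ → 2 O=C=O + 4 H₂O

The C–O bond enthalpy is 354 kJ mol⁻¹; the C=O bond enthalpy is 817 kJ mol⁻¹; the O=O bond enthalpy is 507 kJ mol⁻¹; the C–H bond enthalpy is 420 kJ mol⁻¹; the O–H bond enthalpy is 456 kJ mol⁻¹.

Bonds broken (reactants):
  C–H: 6 × 420 = 2520
  C–O: 2 × 354 = 708
  O–H: 2 × 456 = 912
  O=O: 3 × 507 = 1521
  Σ(broken) = 5661 kJ
Bonds formed (products):
  C=O: 4 × 817 = 3268
  O–H: 8 × 456 = 3648
  Σ(formed) = 6916 kJ
ΔH = Σ(broken) − Σ(formed) = 5661 − 6916 = −1255 kJ

ΔH ≈ −1255 kJ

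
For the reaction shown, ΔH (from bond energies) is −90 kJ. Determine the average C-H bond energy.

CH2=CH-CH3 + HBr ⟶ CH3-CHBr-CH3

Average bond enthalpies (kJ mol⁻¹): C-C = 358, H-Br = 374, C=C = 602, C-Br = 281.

D(C-H) ≈ 427 kJ/mol

Let D be the C-H bond energy.
Σ(broken) = 1×358 + 6×D + 1×602 + 1×374 = 1334 + 6D
Σ(formed) = 1×281 + 2×358 + 7×D = 997 + 7D
ΔH = Σ(broken) − Σ(formed) = (1334 + 6D) − (997 + 7D) = +337 − D
Setting this equal to −90 kJ gives D = 427 kJ/mol.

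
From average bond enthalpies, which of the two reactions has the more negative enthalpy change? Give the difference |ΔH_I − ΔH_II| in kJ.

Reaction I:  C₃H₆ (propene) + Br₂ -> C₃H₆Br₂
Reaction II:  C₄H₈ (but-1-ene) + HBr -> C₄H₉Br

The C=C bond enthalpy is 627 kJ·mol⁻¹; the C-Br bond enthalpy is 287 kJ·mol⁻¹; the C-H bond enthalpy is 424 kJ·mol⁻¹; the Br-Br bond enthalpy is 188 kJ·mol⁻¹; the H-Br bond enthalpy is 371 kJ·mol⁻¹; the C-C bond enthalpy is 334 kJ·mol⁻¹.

Reaction I:
  Bonds broken (reactants):
    Br-Br: 1 × 188 = 188
    C-C: 1 × 334 = 334
    C-H: 6 × 424 = 2544
    C=C: 1 × 627 = 627
    Σ(broken) = 3693 kJ
  Bonds formed (products):
    C-Br: 2 × 287 = 574
    C-C: 2 × 334 = 668
    C-H: 6 × 424 = 2544
    Σ(formed) = 3786 kJ
  ΔH_I = 3693 − 3786 = −93 kJ
Reaction II:
  Bonds broken (reactants):
    C-C: 2 × 334 = 668
    C-H: 8 × 424 = 3392
    C=C: 1 × 627 = 627
    H-Br: 1 × 371 = 371
    Σ(broken) = 5058 kJ
  Bonds formed (products):
    C-Br: 1 × 287 = 287
    C-C: 3 × 334 = 1002
    C-H: 9 × 424 = 3816
    Σ(formed) = 5105 kJ
  ΔH_II = 5058 − 5105 = −47 kJ
ΔH_I − ΔH_II = −46 kJ, so reaction I has the more negative ΔH; |ΔH_I − ΔH_II| = 46 kJ.

Reaction I, by 46 kJ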